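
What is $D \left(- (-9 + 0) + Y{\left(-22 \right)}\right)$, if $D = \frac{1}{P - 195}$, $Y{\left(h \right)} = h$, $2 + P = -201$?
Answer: $\frac{13}{398} \approx 0.032663$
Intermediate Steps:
$P = -203$ ($P = -2 - 201 = -203$)
$D = - \frac{1}{398}$ ($D = \frac{1}{-203 - 195} = \frac{1}{-398} = - \frac{1}{398} \approx -0.0025126$)
$D \left(- (-9 + 0) + Y{\left(-22 \right)}\right) = - \frac{- (-9 + 0) - 22}{398} = - \frac{\left(-1\right) \left(-9\right) - 22}{398} = - \frac{9 - 22}{398} = \left(- \frac{1}{398}\right) \left(-13\right) = \frac{13}{398}$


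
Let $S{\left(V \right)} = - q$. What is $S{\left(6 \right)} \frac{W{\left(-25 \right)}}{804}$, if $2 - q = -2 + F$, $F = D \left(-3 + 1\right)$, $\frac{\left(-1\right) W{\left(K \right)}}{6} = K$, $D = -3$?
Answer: $\frac{25}{67} \approx 0.37313$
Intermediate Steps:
$W{\left(K \right)} = - 6 K$
$F = 6$ ($F = - 3 \left(-3 + 1\right) = \left(-3\right) \left(-2\right) = 6$)
$q = -2$ ($q = 2 - \left(-2 + 6\right) = 2 - 4 = -2$)
$S{\left(V \right)} = 2$ ($S{\left(V \right)} = \left(-1\right) \left(-2\right) = 2$)
$S{\left(6 \right)} \frac{W{\left(-25 \right)}}{804} = 2 \frac{\left(-6\right) \left(-25\right)}{804} = 2 \cdot 150 \cdot \frac{1}{804} = 2 \cdot \frac{25}{134} = \frac{25}{67}$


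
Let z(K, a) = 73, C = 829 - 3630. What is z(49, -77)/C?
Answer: -73/2801 ≈ -0.026062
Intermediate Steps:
C = -2801
z(49, -77)/C = 73/(-2801) = 73*(-1/2801) = -73/2801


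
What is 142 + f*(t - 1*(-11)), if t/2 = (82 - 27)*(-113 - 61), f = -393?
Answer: 7517839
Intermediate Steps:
t = -19140 (t = 2*((82 - 27)*(-113 - 61)) = 2*(55*(-174)) = 2*(-9570) = -19140)
142 + f*(t - 1*(-11)) = 142 - 393*(-19140 - 1*(-11)) = 142 - 393*(-19140 + 11) = 142 - 393*(-19129) = 142 + 7517697 = 7517839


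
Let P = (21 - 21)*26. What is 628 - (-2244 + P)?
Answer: 2872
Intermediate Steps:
P = 0 (P = 0*26 = 0)
628 - (-2244 + P) = 628 - (-2244 + 0) = 628 - 1*(-2244) = 628 + 2244 = 2872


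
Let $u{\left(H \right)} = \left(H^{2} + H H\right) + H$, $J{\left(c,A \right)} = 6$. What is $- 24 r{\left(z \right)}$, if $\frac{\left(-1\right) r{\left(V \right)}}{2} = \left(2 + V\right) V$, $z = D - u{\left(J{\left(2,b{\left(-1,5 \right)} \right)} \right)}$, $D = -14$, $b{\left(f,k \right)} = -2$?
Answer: $397440$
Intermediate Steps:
$u{\left(H \right)} = H + 2 H^{2}$ ($u{\left(H \right)} = \left(H^{2} + H^{2}\right) + H = 2 H^{2} + H = H + 2 H^{2}$)
$z = -92$ ($z = -14 - 6 \left(1 + 2 \cdot 6\right) = -14 - 6 \left(1 + 12\right) = -14 - 6 \cdot 13 = -14 - 78 = -92$)
$r{\left(V \right)} = - 2 V \left(2 + V\right)$ ($r{\left(V \right)} = - 2 \left(2 + V\right) V = - 2 V \left(2 + V\right)$)
$- 24 r{\left(z \right)} = - 24 \left(\left(-2\right) \left(-92\right) \left(2 - 92\right)\right) = - 24 \left(\left(-2\right) \left(-92\right) \left(-90\right)\right) = \left(-24\right) \left(-16560\right) = 397440$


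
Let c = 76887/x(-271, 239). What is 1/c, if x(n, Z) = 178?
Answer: 178/76887 ≈ 0.0023151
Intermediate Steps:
c = 76887/178 ≈ 431.95
1/c = 1/(76887/178) = 178/76887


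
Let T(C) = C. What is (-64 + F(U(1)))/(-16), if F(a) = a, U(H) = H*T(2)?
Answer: 31/8 ≈ 3.8750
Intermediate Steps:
U(H) = 2*H (U(H) = H*2 = 2*H)
(-64 + F(U(1)))/(-16) = (-64 + 2*1)/(-16) = (-64 + 2)*(-1/16) = -62*(-1/16) = 31/8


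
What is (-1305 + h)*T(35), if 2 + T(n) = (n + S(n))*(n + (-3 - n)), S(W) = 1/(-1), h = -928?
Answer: 232232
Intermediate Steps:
S(W) = -1
T(n) = 1 - 3*n (T(n) = -2 + (n - 1)*(n + (-3 - n)) = -2 + (-1 + n)*(-3) = -2 + (3 - 3*n) = 1 - 3*n)
(-1305 + h)*T(35) = (-1305 - 928)*(1 - 3*35) = -2233*(1 - 105) = -2233*(-104) = 232232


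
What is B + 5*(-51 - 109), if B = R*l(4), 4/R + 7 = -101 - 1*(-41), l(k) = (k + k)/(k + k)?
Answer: -53604/67 ≈ -800.06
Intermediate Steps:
l(k) = 1 (l(k) = (2*k)/((2*k)) = (2*k)*(1/(2*k)) = 1)
R = -4/67 (R = 4/(-7 + (-101 - 1*(-41))) = 4/(-7 + (-101 + 41)) = 4/(-7 - 60) = 4/(-67) = 4*(-1/67) = -4/67 ≈ -0.059702)
B = -4/67 (B = -4/67*1 = -4/67 ≈ -0.059702)
B + 5*(-51 - 109) = -4/67 + 5*(-51 - 109) = -4/67 + 5*(-160) = -4/67 - 800 = -53604/67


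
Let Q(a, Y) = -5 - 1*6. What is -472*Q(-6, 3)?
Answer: 5192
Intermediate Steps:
Q(a, Y) = -11 (Q(a, Y) = -5 - 6 = -11)
-472*Q(-6, 3) = -472*(-11) = 5192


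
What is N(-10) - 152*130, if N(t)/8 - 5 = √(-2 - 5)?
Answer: -19720 + 8*I*√7 ≈ -19720.0 + 21.166*I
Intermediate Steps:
N(t) = 40 + 8*I*√7 (N(t) = 40 + 8*√(-2 - 5) = 40 + 8*√(-7) = 40 + 8*(I*√7) = 40 + 8*I*√7)
N(-10) - 152*130 = (40 + 8*I*√7) - 152*130 = (40 + 8*I*√7) - 19760 = -19720 + 8*I*√7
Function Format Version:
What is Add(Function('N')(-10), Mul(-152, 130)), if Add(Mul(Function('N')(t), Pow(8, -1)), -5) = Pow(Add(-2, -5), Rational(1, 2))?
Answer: Add(-19720, Mul(8, I, Pow(7, Rational(1, 2)))) ≈ Add(-19720., Mul(21.166, I))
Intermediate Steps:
Function('N')(t) = Add(40, Mul(8, I, Pow(7, Rational(1, 2)))) (Function('N')(t) = Add(40, Mul(8, Pow(Add(-2, -5), Rational(1, 2)))) = Add(40, Mul(8, Pow(-7, Rational(1, 2)))) = Add(40, Mul(8, Mul(I, Pow(7, Rational(1, 2))))) = Add(40, Mul(8, I, Pow(7, Rational(1, 2)))))
Add(Function('N')(-10), Mul(-152, 130)) = Add(Add(40, Mul(8, I, Pow(7, Rational(1, 2)))), Mul(-152, 130)) = Add(Add(40, Mul(8, I, Pow(7, Rational(1, 2)))), -19760) = Add(-19720, Mul(8, I, Pow(7, Rational(1, 2))))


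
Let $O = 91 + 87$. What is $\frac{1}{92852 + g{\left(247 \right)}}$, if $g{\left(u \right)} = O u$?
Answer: $\frac{1}{136818} \approx 7.309 \cdot 10^{-6}$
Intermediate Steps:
$O = 178$
$g{\left(u \right)} = 178 u$
$\frac{1}{92852 + g{\left(247 \right)}} = \frac{1}{92852 + 178 \cdot 247} = \frac{1}{92852 + 43966} = \frac{1}{136818}$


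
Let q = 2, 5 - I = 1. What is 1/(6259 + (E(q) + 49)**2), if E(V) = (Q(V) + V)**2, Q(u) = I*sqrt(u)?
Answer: 3499/45272804 - 170*sqrt(2)/11318201 ≈ 5.6045e-5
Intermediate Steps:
I = 4 (I = 5 - 1*1 = 5 - 1 = 4)
Q(u) = 4*sqrt(u)
E(V) = (V + 4*sqrt(V))**2 (E(V) = (4*sqrt(V) + V)**2 = (V + 4*sqrt(V))**2)
1/(6259 + (E(q) + 49)**2) = 1/(6259 + ((2 + 4*sqrt(2))**2 + 49)**2) = 1/(6259 + (49 + (2 + 4*sqrt(2))**2)**2)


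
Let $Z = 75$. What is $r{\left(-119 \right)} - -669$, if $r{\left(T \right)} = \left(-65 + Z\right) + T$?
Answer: $560$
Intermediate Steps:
$r{\left(T \right)} = 10 + T$ ($r{\left(T \right)} = \left(-65 + 75\right) + T = 10 + T$)
$r{\left(-119 \right)} - -669 = \left(10 - 119\right) - -669 = -109 + 669 = 560$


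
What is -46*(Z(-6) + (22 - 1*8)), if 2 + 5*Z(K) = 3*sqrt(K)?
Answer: -3128/5 - 138*I*sqrt(6)/5 ≈ -625.6 - 67.606*I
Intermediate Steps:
Z(K) = -2/5 + 3*sqrt(K)/5 (Z(K) = -2/5 + (3*sqrt(K))/5 = -2/5 + 3*sqrt(K)/5)
-46*(Z(-6) + (22 - 1*8)) = -46*((-2/5 + 3*sqrt(-6)/5) + (22 - 1*8)) = -46*((-2/5 + 3*(I*sqrt(6))/5) + (22 - 8)) = -46*((-2/5 + 3*I*sqrt(6)/5) + 14) = -46*(68/5 + 3*I*sqrt(6)/5) = -3128/5 - 138*I*sqrt(6)/5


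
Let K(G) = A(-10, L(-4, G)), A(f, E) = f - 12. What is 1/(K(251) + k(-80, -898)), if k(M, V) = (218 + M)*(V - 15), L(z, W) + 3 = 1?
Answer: -1/126016 ≈ -7.9355e-6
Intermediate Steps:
L(z, W) = -2 (L(z, W) = -3 + 1 = -2)
A(f, E) = -12 + f
K(G) = -22 (K(G) = -12 - 10 = -22)
k(M, V) = (-15 + V)*(218 + M) (k(M, V) = (218 + M)*(-15 + V) = (-15 + V)*(218 + M))
1/(K(251) + k(-80, -898)) = 1/(-22 + (-3270 - 15*(-80) + 218*(-898) - 80*(-898))) = 1/(-22 + (-3270 + 1200 - 195764 + 71840)) = 1/(-22 - 125994) = 1/(-126016) = -1/126016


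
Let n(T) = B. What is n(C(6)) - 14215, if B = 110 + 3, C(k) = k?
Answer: -14102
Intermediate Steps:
B = 113
n(T) = 113
n(C(6)) - 14215 = 113 - 14215 = -14102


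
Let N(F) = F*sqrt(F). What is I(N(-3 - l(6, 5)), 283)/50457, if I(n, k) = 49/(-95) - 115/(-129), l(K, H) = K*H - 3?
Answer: 4604/618350535 ≈ 7.4456e-6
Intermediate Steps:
l(K, H) = -3 + H*K (l(K, H) = H*K - 3 = -3 + H*K)
N(F) = F**(3/2)
I(n, k) = 4604/12255 (I(n, k) = 49*(-1/95) - 115*(-1/129) = -49/95 + 115/129 = 4604/12255)
I(N(-3 - l(6, 5)), 283)/50457 = (4604/12255)/50457 = (4604/12255)*(1/50457) = 4604/618350535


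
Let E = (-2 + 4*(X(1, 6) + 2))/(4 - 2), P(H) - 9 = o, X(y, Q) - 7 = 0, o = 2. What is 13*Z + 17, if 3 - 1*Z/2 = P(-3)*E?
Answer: -4767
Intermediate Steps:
X(y, Q) = 7 (X(y, Q) = 7 + 0 = 7)
P(H) = 11 (P(H) = 9 + 2 = 11)
E = 17 (E = (-2 + 4*(7 + 2))/(4 - 2) = (-2 + 4*9)/2 = (-2 + 36)*(½) = 34*(½) = 17)
Z = -368 (Z = 6 - 22*17 = 6 - 2*187 = 6 - 374 = -368)
13*Z + 17 = 13*(-368) + 17 = -4784 + 17 = -4767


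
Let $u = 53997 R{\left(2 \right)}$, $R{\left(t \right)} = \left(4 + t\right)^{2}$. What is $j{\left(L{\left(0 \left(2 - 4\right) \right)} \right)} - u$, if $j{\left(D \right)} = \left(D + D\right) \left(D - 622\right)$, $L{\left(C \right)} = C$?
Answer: $-1943892$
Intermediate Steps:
$j{\left(D \right)} = 2 D \left(-622 + D\right)$
$u = 1943892$ ($u = 53997 \left(4 + 2\right)^{2} = 53997 \cdot 6^{2} = 53997 \cdot 36 = 1943892$)
$j{\left(L{\left(0 \left(2 - 4\right) \right)} \right)} - u = 2 \cdot 0 \left(2 - 4\right) \left(-622 + 0 \left(2 - 4\right)\right) - 1943892 = 2 \cdot 0 \left(-2\right) \left(-622 + 0 \left(-2\right)\right) - 1943892 = 2 \cdot 0 \left(-622 + 0\right) - 1943892 = 2 \cdot 0 \left(-622\right) - 1943892 = 0 - 1943892 = -1943892$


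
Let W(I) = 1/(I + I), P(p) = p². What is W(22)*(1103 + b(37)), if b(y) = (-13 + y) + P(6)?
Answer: 1163/44 ≈ 26.432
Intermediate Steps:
b(y) = 23 + y (b(y) = (-13 + y) + 6² = (-13 + y) + 36 = 23 + y)
W(I) = 1/(2*I)
W(22)*(1103 + b(37)) = ((½)/22)*(1103 + (23 + 37)) = ((½)*(1/22))*(1103 + 60) = (1/44)*1163 = 1163/44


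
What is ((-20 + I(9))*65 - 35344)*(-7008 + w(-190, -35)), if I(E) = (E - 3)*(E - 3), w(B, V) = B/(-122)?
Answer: 14661289472/61 ≈ 2.4035e+8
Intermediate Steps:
w(B, V) = -B/122 (w(B, V) = B*(-1/122) = -B/122)
I(E) = (-3 + E)² (I(E) = (-3 + E)*(-3 + E) = (-3 + E)²)
((-20 + I(9))*65 - 35344)*(-7008 + w(-190, -35)) = ((-20 + (-3 + 9)²)*65 - 35344)*(-7008 - 1/122*(-190)) = ((-20 + 6²)*65 - 35344)*(-7008 + 95/61) = ((-20 + 36)*65 - 35344)*(-427393/61) = (16*65 - 35344)*(-427393/61) = (1040 - 35344)*(-427393/61) = -34304*(-427393/61) = 14661289472/61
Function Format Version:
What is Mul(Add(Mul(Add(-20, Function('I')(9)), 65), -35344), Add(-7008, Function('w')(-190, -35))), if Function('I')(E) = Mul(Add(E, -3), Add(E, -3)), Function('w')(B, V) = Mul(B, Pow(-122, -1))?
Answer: Rational(14661289472, 61) ≈ 2.4035e+8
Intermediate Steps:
Function('w')(B, V) = Mul(Rational(-1, 122), B) (Function('w')(B, V) = Mul(B, Rational(-1, 122)) = Mul(Rational(-1, 122), B))
Function('I')(E) = Pow(Add(-3, E), 2) (Function('I')(E) = Mul(Add(-3, E), Add(-3, E)) = Pow(Add(-3, E), 2))
Mul(Add(Mul(Add(-20, Function('I')(9)), 65), -35344), Add(-7008, Function('w')(-190, -35))) = Mul(Add(Mul(Add(-20, Pow(Add(-3, 9), 2)), 65), -35344), Add(-7008, Mul(Rational(-1, 122), -190))) = Mul(Add(Mul(Add(-20, Pow(6, 2)), 65), -35344), Add(-7008, Rational(95, 61))) = Mul(Add(Mul(Add(-20, 36), 65), -35344), Rational(-427393, 61)) = Mul(Add(Mul(16, 65), -35344), Rational(-427393, 61)) = Mul(Add(1040, -35344), Rational(-427393, 61)) = Mul(-34304, Rational(-427393, 61)) = Rational(14661289472, 61)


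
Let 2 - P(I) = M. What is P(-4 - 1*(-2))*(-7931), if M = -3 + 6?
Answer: 7931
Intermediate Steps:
M = 3
P(I) = -1 (P(I) = 2 - 1*3 = 2 - 3 = -1)
P(-4 - 1*(-2))*(-7931) = -1*(-7931) = 7931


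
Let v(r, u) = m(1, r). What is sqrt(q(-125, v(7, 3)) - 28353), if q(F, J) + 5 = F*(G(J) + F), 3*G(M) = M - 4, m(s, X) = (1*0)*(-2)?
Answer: I*sqrt(113097)/3 ≈ 112.1*I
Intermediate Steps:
m(s, X) = 0 (m(s, X) = 0*(-2) = 0)
v(r, u) = 0
G(M) = -4/3 + M/3 (G(M) = (M - 4)/3 = (-4 + M)/3 = -4/3 + M/3)
q(F, J) = -5 + F*(-4/3 + F + J/3) (q(F, J) = -5 + F*((-4/3 + J/3) + F) = -5 + F*(-4/3 + F + J/3))
sqrt(q(-125, v(7, 3)) - 28353) = sqrt((-5 + (-125)**2 + (1/3)*(-125)*(-4 + 0)) - 28353) = sqrt((-5 + 15625 + (1/3)*(-125)*(-4)) - 28353) = sqrt((-5 + 15625 + 500/3) - 28353) = sqrt(47360/3 - 28353) = sqrt(-37699/3) = I*sqrt(113097)/3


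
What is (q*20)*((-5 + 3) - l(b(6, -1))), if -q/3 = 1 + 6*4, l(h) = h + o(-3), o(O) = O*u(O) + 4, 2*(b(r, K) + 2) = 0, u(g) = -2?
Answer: 15000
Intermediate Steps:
b(r, K) = -2 (b(r, K) = -2 + (½)*0 = -2 + 0 = -2)
o(O) = 4 - 2*O (o(O) = O*(-2) + 4 = -2*O + 4 = 4 - 2*O)
l(h) = 10 + h (l(h) = h + (4 - 2*(-3)) = h + (4 + 6) = h + 10 = 10 + h)
q = -75 (q = -3*(1 + 6*4) = -3*(1 + 24) = -3*25 = -75)
(q*20)*((-5 + 3) - l(b(6, -1))) = (-75*20)*((-5 + 3) - (10 - 2)) = -1500*(-2 - 1*8) = -1500*(-2 - 8) = -1500*(-10) = 15000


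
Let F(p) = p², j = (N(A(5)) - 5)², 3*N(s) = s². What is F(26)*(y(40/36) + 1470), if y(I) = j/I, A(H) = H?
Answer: 1000480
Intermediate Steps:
N(s) = s²/3
j = 100/9 (j = ((⅓)*5² - 5)² = ((⅓)*25 - 5)² = (25/3 - 5)² = (10/3)² = 100/9 ≈ 11.111)
y(I) = 100/(9*I)
F(26)*(y(40/36) + 1470) = 26²*(100/(9*((40/36))) + 1470) = 676*(100/(9*((40*(1/36)))) + 1470) = 676*(100/(9*(10/9)) + 1470) = 676*((100/9)*(9/10) + 1470) = 676*(10 + 1470) = 676*1480 = 1000480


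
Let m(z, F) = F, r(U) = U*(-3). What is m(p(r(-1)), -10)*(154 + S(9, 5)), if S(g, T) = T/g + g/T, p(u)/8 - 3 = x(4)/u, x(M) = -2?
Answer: -14072/9 ≈ -1563.6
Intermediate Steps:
r(U) = -3*U
p(u) = 24 - 16/u (p(u) = 24 + 8*(-2/u) = 24 - 16/u)
m(p(r(-1)), -10)*(154 + S(9, 5)) = -10*(154 + (5/9 + 9/5)) = -10*(154 + 106/45) = -10*7036/45 = -14072/9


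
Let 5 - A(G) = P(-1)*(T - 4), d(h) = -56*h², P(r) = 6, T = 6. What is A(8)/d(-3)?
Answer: 1/72 ≈ 0.013889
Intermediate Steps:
A(G) = -7 (A(G) = 5 - 6*(6 - 4) = 5 - 6*2 = 5 - 1*12 = 5 - 12 = -7)
A(8)/d(-3) = -7/((-56*(-3)²)) = -7/((-56*9)) = -7/(-504) = -7*(-1/504) = 1/72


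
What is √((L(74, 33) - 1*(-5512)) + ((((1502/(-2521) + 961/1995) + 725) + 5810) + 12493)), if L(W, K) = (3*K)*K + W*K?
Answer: √765139944771074670/5029395 ≈ 173.92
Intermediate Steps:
L(W, K) = 3*K² + K*W
√((L(74, 33) - 1*(-5512)) + ((((1502/(-2521) + 961/1995) + 725) + 5810) + 12493)) = √((33*(74 + 3*33) - 1*(-5512)) + ((((1502/(-2521) + 961/1995) + 725) + 5810) + 12493)) = √((33*(74 + 99) + 5512) + ((((1502*(-1/2521) + 961*(1/1995)) + 725) + 5810) + 12493)) = √((33*173 + 5512) + ((((-1502/2521 + 961/1995) + 725) + 5810) + 12493)) = √((5709 + 5512) + (((-573809/5029395 + 725) + 5810) + 12493)) = √(11221 + ((3645737566/5029395 + 5810) + 12493)) = √(11221 + (32866522516/5029395 + 12493)) = √(11221 + 95698754251/5029395) = √(152133595546/5029395) = √765139944771074670/5029395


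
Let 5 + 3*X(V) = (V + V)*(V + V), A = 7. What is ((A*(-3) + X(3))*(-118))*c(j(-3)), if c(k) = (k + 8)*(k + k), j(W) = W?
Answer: -37760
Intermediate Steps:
X(V) = -5/3 + 4*V²/3 (X(V) = -5/3 + ((V + V)*(V + V))/3 = -5/3 + ((2*V)*(2*V))/3 = -5/3 + (4*V²)/3 = -5/3 + 4*V²/3)
c(k) = 2*k*(8 + k) (c(k) = (8 + k)*(2*k) = 2*k*(8 + k))
((A*(-3) + X(3))*(-118))*c(j(-3)) = ((7*(-3) + (-5/3 + (4/3)*3²))*(-118))*(2*(-3)*(8 - 3)) = ((-21 + (-5/3 + (4/3)*9))*(-118))*(2*(-3)*5) = ((-21 + (-5/3 + 12))*(-118))*(-30) = ((-21 + 31/3)*(-118))*(-30) = -32/3*(-118)*(-30) = (3776/3)*(-30) = -37760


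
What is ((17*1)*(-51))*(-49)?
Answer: 42483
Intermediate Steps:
((17*1)*(-51))*(-49) = (17*(-51))*(-49) = -867*(-49) = 42483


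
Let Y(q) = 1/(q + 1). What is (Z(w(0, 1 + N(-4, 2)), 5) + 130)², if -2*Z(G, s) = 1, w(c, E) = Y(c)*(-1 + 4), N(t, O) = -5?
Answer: 67081/4 ≈ 16770.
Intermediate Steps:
Y(q) = 1/(1 + q)
w(c, E) = 3/(1 + c) (w(c, E) = (-1 + 4)/(1 + c) = 3/(1 + c))
Z(G, s) = -½ (Z(G, s) = -½*1 = -½)
(Z(w(0, 1 + N(-4, 2)), 5) + 130)² = (-½ + 130)² = (259/2)² = 67081/4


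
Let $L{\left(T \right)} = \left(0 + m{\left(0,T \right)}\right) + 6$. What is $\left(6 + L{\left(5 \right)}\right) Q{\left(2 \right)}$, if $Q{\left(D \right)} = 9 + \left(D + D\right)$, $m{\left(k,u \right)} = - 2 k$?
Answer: $156$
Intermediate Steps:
$L{\left(T \right)} = 6$ ($L{\left(T \right)} = \left(0 - 0\right) + 6 = \left(0 + 0\right) + 6 = 0 + 6 = 6$)
$Q{\left(D \right)} = 9 + 2 D$
$\left(6 + L{\left(5 \right)}\right) Q{\left(2 \right)} = \left(6 + 6\right) \left(9 + 2 \cdot 2\right) = 12 \left(9 + 4\right) = 12 \cdot 13 = 156$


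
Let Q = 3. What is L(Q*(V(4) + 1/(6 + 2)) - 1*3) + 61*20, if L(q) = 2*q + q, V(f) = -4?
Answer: 9409/8 ≈ 1176.1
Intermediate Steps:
L(q) = 3*q
L(Q*(V(4) + 1/(6 + 2)) - 1*3) + 61*20 = 3*(3*(-4 + 1/(6 + 2)) - 1*3) + 61*20 = 3*(3*(-4 + 1/8) - 3) + 1220 = 3*(3*(-4 + ⅛) - 3) + 1220 = 3*(3*(-31/8) - 3) + 1220 = 3*(-93/8 - 3) + 1220 = 3*(-117/8) + 1220 = -351/8 + 1220 = 9409/8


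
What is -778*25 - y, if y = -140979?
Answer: 121529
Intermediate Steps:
-778*25 - y = -778*25 - 1*(-140979) = -19450 + 140979 = 121529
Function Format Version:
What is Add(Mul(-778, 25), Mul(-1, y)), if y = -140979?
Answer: 121529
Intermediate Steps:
Add(Mul(-778, 25), Mul(-1, y)) = Add(Mul(-778, 25), Mul(-1, -140979)) = Add(-19450, 140979) = 121529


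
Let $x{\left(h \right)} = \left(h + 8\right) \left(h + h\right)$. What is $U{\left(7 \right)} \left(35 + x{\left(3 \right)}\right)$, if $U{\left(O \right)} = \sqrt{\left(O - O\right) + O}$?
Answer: $101 \sqrt{7} \approx 267.22$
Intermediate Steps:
$x{\left(h \right)} = 2 h \left(8 + h\right)$ ($x{\left(h \right)} = \left(8 + h\right) 2 h = 2 h \left(8 + h\right)$)
$U{\left(O \right)} = \sqrt{O}$ ($U{\left(O \right)} = \sqrt{0 + O} = \sqrt{O}$)
$U{\left(7 \right)} \left(35 + x{\left(3 \right)}\right) = \sqrt{7} \left(35 + 2 \cdot 3 \left(8 + 3\right)\right) = \sqrt{7} \left(35 + 2 \cdot 3 \cdot 11\right) = \sqrt{7} \left(35 + 66\right) = \sqrt{7} \cdot 101 = 101 \sqrt{7}$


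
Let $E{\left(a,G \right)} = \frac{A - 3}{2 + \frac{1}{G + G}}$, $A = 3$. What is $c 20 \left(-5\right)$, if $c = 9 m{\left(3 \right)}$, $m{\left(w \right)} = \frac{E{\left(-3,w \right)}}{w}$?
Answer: $0$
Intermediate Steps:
$E{\left(a,G \right)} = 0$ ($E{\left(a,G \right)} = \frac{3 - 3}{2 + \frac{1}{G + G}} = \frac{0}{2 + \frac{1}{2 G}} = 0$)
$m{\left(w \right)} = 0$ ($m{\left(w \right)} = \frac{0}{w} = 0$)
$c = 0$ ($c = 9 \cdot 0 = 0$)
$c 20 \left(-5\right) = 0 \cdot 20 \left(-5\right) = 0 \left(-5\right) = 0$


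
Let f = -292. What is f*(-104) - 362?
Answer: 30006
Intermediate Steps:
f*(-104) - 362 = -292*(-104) - 362 = 30368 - 362 = 30006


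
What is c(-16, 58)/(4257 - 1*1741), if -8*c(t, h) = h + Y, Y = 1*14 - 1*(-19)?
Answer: -91/20128 ≈ -0.0045211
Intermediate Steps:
Y = 33 (Y = 14 + 19 = 33)
c(t, h) = -33/8 - h/8 (c(t, h) = -(h + 33)/8 = -(33 + h)/8 = -33/8 - h/8)
c(-16, 58)/(4257 - 1*1741) = (-33/8 - ⅛*58)/(4257 - 1*1741) = (-33/8 - 29/4)/(4257 - 1741) = -91/8/2516 = -91/8*1/2516 = -91/20128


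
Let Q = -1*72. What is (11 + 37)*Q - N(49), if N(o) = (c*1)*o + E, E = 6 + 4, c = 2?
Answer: -3564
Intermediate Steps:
Q = -72
E = 10
N(o) = 10 + 2*o (N(o) = (2*1)*o + 10 = 2*o + 10 = 10 + 2*o)
(11 + 37)*Q - N(49) = (11 + 37)*(-72) - (10 + 2*49) = 48*(-72) - (10 + 98) = -3456 - 1*108 = -3456 - 108 = -3564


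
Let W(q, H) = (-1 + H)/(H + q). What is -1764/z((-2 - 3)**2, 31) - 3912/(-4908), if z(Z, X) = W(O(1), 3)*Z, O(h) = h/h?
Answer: -1434802/10225 ≈ -140.32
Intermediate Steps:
O(h) = 1
W(q, H) = (-1 + H)/(H + q)
z(Z, X) = Z/2 (z(Z, X) = ((-1 + 3)/(3 + 1))*Z = (2/4)*Z = ((1/4)*2)*Z = Z/2)
-1764/z((-2 - 3)**2, 31) - 3912/(-4908) = -1764*2/(-2 - 3)**2 - 3912/(-4908) = -1764/((1/2)*(-5)**2) - 3912*(-1/4908) = -1764/((1/2)*25) + 326/409 = -1764/25/2 + 326/409 = -1764*2/25 + 326/409 = -3528/25 + 326/409 = -1434802/10225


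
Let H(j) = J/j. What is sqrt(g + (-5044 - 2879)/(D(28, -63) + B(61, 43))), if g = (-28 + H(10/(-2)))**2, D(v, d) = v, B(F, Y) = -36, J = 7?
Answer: sqrt(741894)/20 ≈ 43.067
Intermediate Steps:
H(j) = 7/j
g = 21609/25 (g = (-28 + 7/((10/(-2))))**2 = (-28 + 7/((10*(-1/2))))**2 = (-28 + 7/(-5))**2 = (-28 + 7*(-1/5))**2 = (-28 - 7/5)**2 = (-147/5)**2 = 21609/25 ≈ 864.36)
sqrt(g + (-5044 - 2879)/(D(28, -63) + B(61, 43))) = sqrt(21609/25 + (-5044 - 2879)/(28 - 36)) = sqrt(21609/25 - 7923/(-8)) = sqrt(21609/25 - 7923*(-1/8)) = sqrt(21609/25 + 7923/8) = sqrt(370947/200) = sqrt(741894)/20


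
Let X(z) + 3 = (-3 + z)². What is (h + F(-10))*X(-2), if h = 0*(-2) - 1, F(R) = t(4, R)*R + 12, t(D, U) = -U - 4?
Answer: -1078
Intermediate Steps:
t(D, U) = -4 - U
X(z) = -3 + (-3 + z)²
F(R) = 12 + R*(-4 - R) (F(R) = (-4 - R)*R + 12 = R*(-4 - R) + 12 = 12 + R*(-4 - R))
h = -1 (h = 0 - 1 = -1)
(h + F(-10))*X(-2) = (-1 + (12 - 1*(-10)*(4 - 10)))*(-3 + (-3 - 2)²) = (-1 + (12 - 1*(-10)*(-6)))*(-3 + (-5)²) = (-1 + (12 - 60))*(-3 + 25) = (-1 - 48)*22 = -49*22 = -1078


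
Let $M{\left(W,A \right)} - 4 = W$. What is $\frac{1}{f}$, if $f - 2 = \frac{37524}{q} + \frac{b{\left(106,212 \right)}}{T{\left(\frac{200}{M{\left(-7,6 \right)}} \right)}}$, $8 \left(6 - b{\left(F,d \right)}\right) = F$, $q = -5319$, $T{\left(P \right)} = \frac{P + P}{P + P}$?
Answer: $- \frac{7092}{87265} \approx -0.08127$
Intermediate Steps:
$M{\left(W,A \right)} = 4 + W$
$T{\left(P \right)} = 1$ ($T{\left(P \right)} = \frac{2 P}{2 P} = 2 P \frac{1}{2 P} = 1$)
$b{\left(F,d \right)} = 6 - \frac{F}{8}$
$f = - \frac{87265}{7092}$ ($f = 2 + \left(\frac{37524}{-5319} + \frac{6 - \frac{53}{4}}{1}\right) = 2 + \left(37524 \left(- \frac{1}{5319}\right) + \left(6 - \frac{53}{4}\right) 1\right) = 2 - \frac{101449}{7092} = - \frac{87265}{7092} \approx -12.305$)
$\frac{1}{f} = \frac{1}{- \frac{87265}{7092}} = - \frac{7092}{87265}$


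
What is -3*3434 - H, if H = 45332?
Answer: -55634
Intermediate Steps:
-3*3434 - H = -3*3434 - 1*45332 = -10302 - 45332 = -55634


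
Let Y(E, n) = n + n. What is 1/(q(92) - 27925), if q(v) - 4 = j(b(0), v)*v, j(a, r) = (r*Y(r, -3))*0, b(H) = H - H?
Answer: -1/27921 ≈ -3.5815e-5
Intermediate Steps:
Y(E, n) = 2*n
b(H) = 0
j(a, r) = 0 (j(a, r) = (r*(2*(-3)))*0 = (r*(-6))*0 = -6*r*0 = 0)
q(v) = 4 (q(v) = 4 + 0*v = 4 + 0 = 4)
1/(q(92) - 27925) = 1/(4 - 27925) = 1/(-27921) = -1/27921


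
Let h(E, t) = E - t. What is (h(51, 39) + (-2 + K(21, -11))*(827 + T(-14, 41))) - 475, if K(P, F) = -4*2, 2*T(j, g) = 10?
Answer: -8783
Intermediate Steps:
T(j, g) = 5 (T(j, g) = (1/2)*10 = 5)
K(P, F) = -8
(h(51, 39) + (-2 + K(21, -11))*(827 + T(-14, 41))) - 475 = ((51 - 1*39) + (-2 - 8)*(827 + 5)) - 475 = ((51 - 39) - 10*832) - 475 = (12 - 8320) - 475 = -8308 - 475 = -8783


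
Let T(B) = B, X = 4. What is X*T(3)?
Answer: 12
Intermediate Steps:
X*T(3) = 4*3 = 12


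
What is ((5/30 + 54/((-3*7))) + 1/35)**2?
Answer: 249001/44100 ≈ 5.6463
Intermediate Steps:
((5/30 + 54/((-3*7))) + 1/35)**2 = ((5*(1/30) + 54/(-21)) + 1/35)**2 = ((1/6 + 54*(-1/21)) + 1/35)**2 = ((1/6 - 18/7) + 1/35)**2 = (-101/42 + 1/35)**2 = (-499/210)**2 = 249001/44100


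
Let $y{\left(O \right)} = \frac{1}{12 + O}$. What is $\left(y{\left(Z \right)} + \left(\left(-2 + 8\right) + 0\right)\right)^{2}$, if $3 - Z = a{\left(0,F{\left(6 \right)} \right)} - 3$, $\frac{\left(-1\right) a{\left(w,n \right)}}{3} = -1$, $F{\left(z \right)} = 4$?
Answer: $\frac{8281}{225} \approx 36.804$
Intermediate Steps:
$a{\left(w,n \right)} = 3$ ($a{\left(w,n \right)} = \left(-3\right) \left(-1\right) = 3$)
$Z = 3$ ($Z = 3 - \left(3 - 3\right) = 3 - 0 = 3 + 0 = 3$)
$\left(y{\left(Z \right)} + \left(\left(-2 + 8\right) + 0\right)\right)^{2} = \left(\frac{1}{12 + 3} + \left(\left(-2 + 8\right) + 0\right)\right)^{2} = \left(\frac{1}{15} + \left(6 + 0\right)\right)^{2} = \left(\frac{1}{15} + 6\right)^{2} = \left(\frac{91}{15}\right)^{2} = \frac{8281}{225}$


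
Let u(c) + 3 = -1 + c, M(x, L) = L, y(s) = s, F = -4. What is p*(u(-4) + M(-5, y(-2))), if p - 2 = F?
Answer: 20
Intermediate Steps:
u(c) = -4 + c (u(c) = -3 + (-1 + c) = -4 + c)
p = -2 (p = 2 - 4 = -2)
p*(u(-4) + M(-5, y(-2))) = -2*((-4 - 4) - 2) = -2*(-8 - 2) = -2*(-10) = 20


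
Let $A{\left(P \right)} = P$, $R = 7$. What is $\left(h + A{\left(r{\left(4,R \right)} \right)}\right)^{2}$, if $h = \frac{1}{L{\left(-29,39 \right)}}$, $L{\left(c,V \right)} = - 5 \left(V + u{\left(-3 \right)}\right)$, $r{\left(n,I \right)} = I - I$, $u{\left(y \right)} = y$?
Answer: $\frac{1}{32400} \approx 3.0864 \cdot 10^{-5}$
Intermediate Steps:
$r{\left(n,I \right)} = 0$
$L{\left(c,V \right)} = 15 - 5 V$ ($L{\left(c,V \right)} = - 5 \left(V - 3\right) = - 5 \left(-3 + V\right) = 15 - 5 V$)
$h = - \frac{1}{180}$ ($h = \frac{1}{15 - 195} = \frac{1}{-180} = - \frac{1}{180} \approx -0.0055556$)
$\left(h + A{\left(r{\left(4,R \right)} \right)}\right)^{2} = \left(- \frac{1}{180} + 0\right)^{2} = \left(- \frac{1}{180}\right)^{2} = \frac{1}{32400}$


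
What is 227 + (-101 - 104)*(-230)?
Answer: 47377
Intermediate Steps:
227 + (-101 - 104)*(-230) = 227 - 205*(-230) = 227 + 47150 = 47377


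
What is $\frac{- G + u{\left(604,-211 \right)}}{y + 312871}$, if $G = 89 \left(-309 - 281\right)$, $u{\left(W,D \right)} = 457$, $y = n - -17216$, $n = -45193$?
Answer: $\frac{52967}{284894} \approx 0.18592$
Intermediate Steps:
$y = -27977$ ($y = -45193 - -17216 = -45193 + 17216 = -27977$)
$G = -52510$ ($G = 89 \left(-590\right) = -52510$)
$\frac{- G + u{\left(604,-211 \right)}}{y + 312871} = \frac{\left(-1\right) \left(-52510\right) + 457}{-27977 + 312871} = \frac{52510 + 457}{284894} = 52967 \cdot \frac{1}{284894} = \frac{52967}{284894}$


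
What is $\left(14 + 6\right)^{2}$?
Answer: $400$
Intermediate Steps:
$\left(14 + 6\right)^{2} = 20^{2} = 400$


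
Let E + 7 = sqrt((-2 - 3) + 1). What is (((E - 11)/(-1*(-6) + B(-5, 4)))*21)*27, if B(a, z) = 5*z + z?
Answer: -1701/5 + 189*I/5 ≈ -340.2 + 37.8*I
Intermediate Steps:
B(a, z) = 6*z
E = -7 + 2*I (E = -7 + sqrt((-2 - 3) + 1) = -7 + sqrt(-5 + 1) = -7 + sqrt(-4) = -7 + 2*I ≈ -7.0 + 2.0*I)
(((E - 11)/(-1*(-6) + B(-5, 4)))*21)*27 = ((((-7 + 2*I) - 11)/(-1*(-6) + 6*4))*21)*27 = (((-18 + 2*I)/(6 + 24))*21)*27 = (((-18 + 2*I)/30)*21)*27 = (((-18 + 2*I)*(1/30))*21)*27 = ((-3/5 + I/15)*21)*27 = (-63/5 + 7*I/5)*27 = -1701/5 + 189*I/5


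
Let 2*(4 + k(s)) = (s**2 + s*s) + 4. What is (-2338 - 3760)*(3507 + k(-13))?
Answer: -22404052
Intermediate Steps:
k(s) = -2 + s**2 (k(s) = -4 + ((s**2 + s*s) + 4)/2 = -4 + ((s**2 + s**2) + 4)/2 = -4 + (2*s**2 + 4)/2 = -4 + (4 + 2*s**2)/2 = -4 + (2 + s**2) = -2 + s**2)
(-2338 - 3760)*(3507 + k(-13)) = (-2338 - 3760)*(3507 + (-2 + (-13)**2)) = -6098*(3507 + (-2 + 169)) = -6098*(3507 + 167) = -6098*3674 = -22404052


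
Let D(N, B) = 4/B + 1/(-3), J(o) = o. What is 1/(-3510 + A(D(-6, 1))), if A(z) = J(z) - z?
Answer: -1/3510 ≈ -0.00028490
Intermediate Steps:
D(N, B) = -⅓ + 4/B (D(N, B) = 4/B + 1*(-⅓) = 4/B - ⅓ = -⅓ + 4/B)
A(z) = 0 (A(z) = z - z = 0)
1/(-3510 + A(D(-6, 1))) = 1/(-3510 + 0) = 1/(-3510) = -1/3510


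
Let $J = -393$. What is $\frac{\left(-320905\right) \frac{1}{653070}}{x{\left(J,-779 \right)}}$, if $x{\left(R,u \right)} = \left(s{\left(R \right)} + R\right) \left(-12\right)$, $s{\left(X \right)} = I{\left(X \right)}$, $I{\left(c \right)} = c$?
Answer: $- \frac{64181}{1231951248} \approx -5.2097 \cdot 10^{-5}$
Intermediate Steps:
$s{\left(X \right)} = X$
$x{\left(R,u \right)} = - 24 R$ ($x{\left(R,u \right)} = \left(R + R\right) \left(-12\right) = 2 R \left(-12\right) = - 24 R$)
$\frac{\left(-320905\right) \frac{1}{653070}}{x{\left(J,-779 \right)}} = \frac{\left(-320905\right) \frac{1}{653070}}{\left(-24\right) \left(-393\right)} = \frac{\left(-320905\right) \frac{1}{653070}}{9432} = \left(- \frac{64181}{130614}\right) \frac{1}{9432} = - \frac{64181}{1231951248}$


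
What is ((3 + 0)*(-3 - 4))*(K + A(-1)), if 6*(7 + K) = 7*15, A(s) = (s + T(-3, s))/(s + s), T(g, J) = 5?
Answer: -357/2 ≈ -178.50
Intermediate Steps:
A(s) = (5 + s)/(2*s) (A(s) = (s + 5)/(s + s) = (5 + s)/((2*s)) = (5 + s)*(1/(2*s)) = (5 + s)/(2*s))
K = 21/2 (K = -7 + (7*15)/6 = -7 + (⅙)*105 = -7 + 35/2 = 21/2 ≈ 10.500)
((3 + 0)*(-3 - 4))*(K + A(-1)) = ((3 + 0)*(-3 - 4))*(21/2 + (½)*(5 - 1)/(-1)) = (3*(-7))*(21/2 + (½)*(-1)*4) = -21*(21/2 - 2) = -21*17/2 = -357/2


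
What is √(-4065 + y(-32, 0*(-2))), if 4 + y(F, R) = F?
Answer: I*√4101 ≈ 64.039*I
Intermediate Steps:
y(F, R) = -4 + F
√(-4065 + y(-32, 0*(-2))) = √(-4065 + (-4 - 32)) = √(-4065 - 36) = √(-4101) = I*√4101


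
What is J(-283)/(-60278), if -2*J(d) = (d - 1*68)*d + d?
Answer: 49525/60278 ≈ 0.82161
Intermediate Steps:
J(d) = -d/2 - d*(-68 + d)/2 (J(d) = -((d - 1*68)*d + d)/2 = -((d - 68)*d + d)/2 = -((-68 + d)*d + d)/2 = -(d*(-68 + d) + d)/2 = -(d + d*(-68 + d))/2 = -d/2 - d*(-68 + d)/2)
J(-283)/(-60278) = ((½)*(-283)*(67 - 1*(-283)))/(-60278) = ((½)*(-283)*(67 + 283))*(-1/60278) = ((½)*(-283)*350)*(-1/60278) = -49525*(-1/60278) = 49525/60278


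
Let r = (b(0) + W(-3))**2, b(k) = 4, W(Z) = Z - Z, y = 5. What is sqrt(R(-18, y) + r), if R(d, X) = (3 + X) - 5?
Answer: sqrt(19) ≈ 4.3589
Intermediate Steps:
W(Z) = 0
R(d, X) = -2 + X
r = 16 (r = (4 + 0)**2 = 4**2 = 16)
sqrt(R(-18, y) + r) = sqrt((-2 + 5) + 16) = sqrt(3 + 16) = sqrt(19)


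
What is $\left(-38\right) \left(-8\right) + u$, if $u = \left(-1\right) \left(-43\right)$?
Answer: $347$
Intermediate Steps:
$u = 43$
$\left(-38\right) \left(-8\right) + u = \left(-38\right) \left(-8\right) + 43 = 304 + 43 = 347$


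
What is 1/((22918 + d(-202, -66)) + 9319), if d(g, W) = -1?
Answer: 1/32236 ≈ 3.1021e-5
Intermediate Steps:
1/((22918 + d(-202, -66)) + 9319) = 1/((22918 - 1) + 9319) = 1/(22917 + 9319) = 1/32236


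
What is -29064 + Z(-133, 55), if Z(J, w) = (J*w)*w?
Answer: -431389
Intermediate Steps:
Z(J, w) = J*w**2
-29064 + Z(-133, 55) = -29064 - 133*55**2 = -29064 - 133*3025 = -29064 - 402325 = -431389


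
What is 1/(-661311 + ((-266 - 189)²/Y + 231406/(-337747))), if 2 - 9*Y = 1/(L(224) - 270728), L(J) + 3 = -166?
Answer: 36597927173/9892386606964498 ≈ 3.6996e-6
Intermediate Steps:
L(J) = -169 (L(J) = -3 - 166 = -169)
Y = 541795/2438073 (Y = 2/9 - 1/(9*(-169 - 270728)) = 2/9 - ⅑/(-270897) = 2/9 - ⅑*(-1/270897) = 2/9 + 1/2438073 = 541795/2438073 ≈ 0.22222)
1/(-661311 + ((-266 - 189)²/Y + 231406/(-337747))) = 1/(-661311 + ((-266 - 189)²/(541795/2438073) + 231406/(-337747))) = 1/(-661311 + ((-455)²*(2438073/541795) + 231406*(-1/337747))) = 1/(-661311 + (207025*(2438073/541795) - 231406/337747)) = 1/(-661311 + (100948412565/108359 - 231406/337747)) = 1/(-661311 + 34094998423668301/36597927173) = 1/(9892386606964498/36597927173) = 36597927173/9892386606964498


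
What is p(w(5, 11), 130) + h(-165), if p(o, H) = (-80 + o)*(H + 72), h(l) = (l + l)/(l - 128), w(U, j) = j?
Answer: -4083504/293 ≈ -13937.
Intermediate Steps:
h(l) = 2*l/(-128 + l) (h(l) = (2*l)/(-128 + l) = 2*l/(-128 + l))
p(o, H) = (-80 + o)*(72 + H)
p(w(5, 11), 130) + h(-165) = (-5760 - 80*130 + 72*11 + 130*11) + 2*(-165)/(-128 - 165) = (-5760 - 10400 + 792 + 1430) + 2*(-165)/(-293) = -13938 + 2*(-165)*(-1/293) = -13938 + 330/293 = -4083504/293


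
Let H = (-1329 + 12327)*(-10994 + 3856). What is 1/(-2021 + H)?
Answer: -1/78505745 ≈ -1.2738e-8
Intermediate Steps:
H = -78503724 (H = 10998*(-7138) = -78503724)
1/(-2021 + H) = 1/(-2021 - 78503724) = 1/(-78505745) = -1/78505745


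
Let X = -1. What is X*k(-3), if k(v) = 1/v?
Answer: ⅓ ≈ 0.33333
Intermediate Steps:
X*k(-3) = -1/(-3) = -1*(-⅓) = ⅓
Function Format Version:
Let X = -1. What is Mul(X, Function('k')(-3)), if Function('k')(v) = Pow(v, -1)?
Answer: Rational(1, 3) ≈ 0.33333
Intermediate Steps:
Mul(X, Function('k')(-3)) = Mul(-1, Pow(-3, -1)) = Mul(-1, Rational(-1, 3)) = Rational(1, 3)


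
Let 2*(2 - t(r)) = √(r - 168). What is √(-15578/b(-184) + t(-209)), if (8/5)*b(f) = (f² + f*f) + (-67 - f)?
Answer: √(751092222280 - 230038662050*I*√377)/678290 ≈ 2.3955 - 2.0263*I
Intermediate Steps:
b(f) = -335/8 - 5*f/8 + 5*f²/4 (b(f) = 5*((f² + f*f) + (-67 - f))/8 = 5*((f² + f²) + (-67 - f))/8 = 5*(2*f² + (-67 - f))/8 = 5*(-67 - f + 2*f²)/8 = -335/8 - 5*f/8 + 5*f²/4)
t(r) = 2 - √(-168 + r)/2 (t(r) = 2 - √(r - 168)/2 = 2 - √(-168 + r)/2)
√(-15578/b(-184) + t(-209)) = √(-15578/(-335/8 - 5/8*(-184) + (5/4)*(-184)²) + (2 - √(-168 - 209)/2)) = √(-15578/(-335/8 + 115 + (5/4)*33856) + (2 - I*√377/2)) = √(-15578/(-335/8 + 115 + 42320) + (2 - I*√377/2)) = √(-15578/339145/8 + (2 - I*√377/2)) = √(-15578*8/339145 + (2 - I*√377/2)) = √(-124624/339145 + (2 - I*√377/2)) = √(553666/339145 - I*√377/2)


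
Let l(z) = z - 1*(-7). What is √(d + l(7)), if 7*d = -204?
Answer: I*√742/7 ≈ 3.8914*I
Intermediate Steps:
d = -204/7 (d = (⅐)*(-204) = -204/7 ≈ -29.143)
l(z) = 7 + z (l(z) = z + 7 = 7 + z)
√(d + l(7)) = √(-204/7 + (7 + 7)) = √(-204/7 + 14) = √(-106/7) = I*√742/7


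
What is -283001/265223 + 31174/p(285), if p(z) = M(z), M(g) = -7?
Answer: -1181434687/265223 ≈ -4454.5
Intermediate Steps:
p(z) = -7
-283001/265223 + 31174/p(285) = -283001/265223 + 31174/(-7) = -283001*1/265223 + 31174*(-1/7) = -283001/265223 - 31174/7 = -1181434687/265223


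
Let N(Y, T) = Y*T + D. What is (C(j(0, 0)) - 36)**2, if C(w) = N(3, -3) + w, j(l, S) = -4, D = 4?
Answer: 2025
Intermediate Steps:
N(Y, T) = 4 + T*Y (N(Y, T) = Y*T + 4 = T*Y + 4 = 4 + T*Y)
C(w) = -5 + w (C(w) = (4 - 3*3) + w = (4 - 9) + w = -5 + w)
(C(j(0, 0)) - 36)**2 = ((-5 - 4) - 36)**2 = (-9 - 36)**2 = (-45)**2 = 2025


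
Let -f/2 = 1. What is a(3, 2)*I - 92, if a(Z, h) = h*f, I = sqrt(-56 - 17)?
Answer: -92 - 4*I*sqrt(73) ≈ -92.0 - 34.176*I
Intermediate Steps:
I = I*sqrt(73) (I = sqrt(-73) = I*sqrt(73) ≈ 8.544*I)
f = -2 (f = -2*1 = -2)
a(Z, h) = -2*h (a(Z, h) = h*(-2) = -2*h)
a(3, 2)*I - 92 = (-2*2)*(I*sqrt(73)) - 92 = -4*I*sqrt(73) - 92 = -92 - 4*I*sqrt(73)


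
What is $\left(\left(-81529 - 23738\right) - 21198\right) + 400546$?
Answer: $274081$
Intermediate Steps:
$\left(\left(-81529 - 23738\right) - 21198\right) + 400546 = \left(-105267 - 21198\right) + 400546 = -126465 + 400546 = 274081$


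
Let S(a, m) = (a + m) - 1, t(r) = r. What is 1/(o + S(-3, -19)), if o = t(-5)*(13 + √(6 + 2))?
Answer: -11/943 + 5*√2/3772 ≈ -0.0097903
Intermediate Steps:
S(a, m) = -1 + a + m
o = -65 - 10*√2 (o = -5*(13 + √(6 + 2)) = -5*(13 + √8) = -5*(13 + 2*√2) = -65 - 10*√2 ≈ -79.142)
1/(o + S(-3, -19)) = 1/((-65 - 10*√2) + (-1 - 3 - 19)) = 1/((-65 - 10*√2) - 23) = 1/(-88 - 10*√2)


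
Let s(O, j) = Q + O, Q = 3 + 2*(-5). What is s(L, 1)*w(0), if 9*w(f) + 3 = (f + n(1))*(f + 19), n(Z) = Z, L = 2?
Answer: -80/9 ≈ -8.8889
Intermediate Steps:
Q = -7 (Q = 3 - 10 = -7)
s(O, j) = -7 + O
w(f) = -⅓ + (1 + f)*(19 + f)/9 (w(f) = -⅓ + ((f + 1)*(f + 19))/9 = -⅓ + ((1 + f)*(19 + f))/9 = -⅓ + (1 + f)*(19 + f)/9)
s(L, 1)*w(0) = (-7 + 2)*(16/9 + (⅑)*0² + (20/9)*0) = -5*(16/9 + (⅑)*0 + 0) = -5*(16/9 + 0 + 0) = -5*16/9 = -80/9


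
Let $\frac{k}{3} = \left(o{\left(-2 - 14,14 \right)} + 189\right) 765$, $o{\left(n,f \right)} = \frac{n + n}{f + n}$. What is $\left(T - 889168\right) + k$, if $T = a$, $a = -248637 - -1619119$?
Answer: $951789$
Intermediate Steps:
$a = 1370482$ ($a = -248637 + 1619119 = 1370482$)
$T = 1370482$
$o{\left(n,f \right)} = \frac{2 n}{f + n}$
$k = 470475$ ($k = 3 \left(\frac{2 \left(-2 - 14\right)}{14 - 16} + 189\right) 765 = 3 \left(2 \left(-16\right) \frac{1}{14 - 16} + 189\right) 765 = 3 \left(2 \left(-16\right) \frac{1}{-2} + 189\right) 765 = 3 \left(2 \left(-16\right) \left(- \frac{1}{2}\right) + 189\right) 765 = 3 \left(16 + 189\right) 765 = 3 \cdot 205 \cdot 765 = 3 \cdot 156825 = 470475$)
$\left(T - 889168\right) + k = \left(1370482 - 889168\right) + 470475 = 481314 + 470475 = 951789$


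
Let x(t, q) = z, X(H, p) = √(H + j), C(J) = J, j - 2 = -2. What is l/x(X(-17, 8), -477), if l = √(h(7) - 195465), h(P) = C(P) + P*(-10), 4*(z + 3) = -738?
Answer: -4*I*√48882/375 ≈ -2.3583*I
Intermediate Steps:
j = 0 (j = 2 - 2 = 0)
z = -375/2 (z = -3 + (¼)*(-738) = -3 - 369/2 = -375/2 ≈ -187.50)
X(H, p) = √H (X(H, p) = √(H + 0) = √H)
h(P) = -9*P (h(P) = P + P*(-10) = P - 10*P = -9*P)
x(t, q) = -375/2
l = 2*I*√48882 (l = √(-9*7 - 195465) = √(-63 - 195465) = √(-195528) = 2*I*√48882 ≈ 442.19*I)
l/x(X(-17, 8), -477) = (2*I*√48882)/(-375/2) = (2*I*√48882)*(-2/375) = -4*I*√48882/375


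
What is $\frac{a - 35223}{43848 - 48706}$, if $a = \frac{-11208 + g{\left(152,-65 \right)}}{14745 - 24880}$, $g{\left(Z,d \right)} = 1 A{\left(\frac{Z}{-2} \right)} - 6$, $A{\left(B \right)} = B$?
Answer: $\frac{71394763}{9847166} \approx 7.2503$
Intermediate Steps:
$g{\left(Z,d \right)} = -6 - \frac{Z}{2}$ ($g{\left(Z,d \right)} = 1 \frac{Z}{-2} - 6 = 1 Z \left(- \frac{1}{2}\right) - 6 = 1 \left(- \frac{Z}{2}\right) - 6 = - \frac{Z}{2} - 6 = -6 - \frac{Z}{2}$)
$a = \frac{2258}{2027}$ ($a = \frac{-11208 - 82}{14745 - 24880} = \frac{-11208 - 82}{-10135} = \left(-11208 - 82\right) \left(- \frac{1}{10135}\right) = \left(-11290\right) \left(- \frac{1}{10135}\right) = \frac{2258}{2027} \approx 1.114$)
$\frac{a - 35223}{43848 - 48706} = \frac{\frac{2258}{2027} - 35223}{43848 - 48706} = - \frac{71394763}{2027 \left(-4858\right)} = \left(- \frac{71394763}{2027}\right) \left(- \frac{1}{4858}\right) = \frac{71394763}{9847166}$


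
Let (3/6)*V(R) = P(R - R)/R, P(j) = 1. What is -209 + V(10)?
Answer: -1044/5 ≈ -208.80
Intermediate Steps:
V(R) = 2/R (V(R) = 2*(1/R) = 2/R)
-209 + V(10) = -209 + 2/10 = -209 + 2*(⅒) = -209 + ⅕ = -1044/5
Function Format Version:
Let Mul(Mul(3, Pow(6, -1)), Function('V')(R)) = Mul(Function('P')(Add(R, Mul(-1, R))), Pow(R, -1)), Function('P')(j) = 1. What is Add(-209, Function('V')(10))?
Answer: Rational(-1044, 5) ≈ -208.80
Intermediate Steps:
Function('V')(R) = Mul(2, Pow(R, -1)) (Function('V')(R) = Mul(2, Mul(1, Pow(R, -1))) = Mul(2, Pow(R, -1)))
Add(-209, Function('V')(10)) = Add(-209, Mul(2, Pow(10, -1))) = Add(-209, Mul(2, Rational(1, 10))) = Add(-209, Rational(1, 5)) = Rational(-1044, 5)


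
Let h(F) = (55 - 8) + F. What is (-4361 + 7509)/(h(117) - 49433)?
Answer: -3148/49269 ≈ -0.063894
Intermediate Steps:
h(F) = 47 + F
(-4361 + 7509)/(h(117) - 49433) = (-4361 + 7509)/((47 + 117) - 49433) = 3148/(164 - 49433) = 3148/(-49269) = 3148*(-1/49269) = -3148/49269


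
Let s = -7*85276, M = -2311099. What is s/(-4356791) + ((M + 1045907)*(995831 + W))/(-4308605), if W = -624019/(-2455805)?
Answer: 1225491530196419535941148/4190873982830836525 ≈ 2.9242e+5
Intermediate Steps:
s = -596932
W = 56729/223255 (W = -624019*(-1/2455805) = 56729/223255 ≈ 0.25410)
s/(-4356791) + ((M + 1045907)*(995831 + W))/(-4308605) = -596932/(-4356791) + ((-2311099 + 1045907)*(995831 + 56729/223255))/(-4308605) = -596932*(-1/4356791) - 1265192*222324306634/223255*(-1/4308605) = 596932/4356791 - 281282934158883728/223255*(-1/4308605) = 596932/4356791 + 281282934158883728/961917609275 = 1225491530196419535941148/4190873982830836525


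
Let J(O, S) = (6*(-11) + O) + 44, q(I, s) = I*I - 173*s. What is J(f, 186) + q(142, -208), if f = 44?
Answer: 56170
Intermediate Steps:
q(I, s) = I² - 173*s
J(O, S) = -22 + O (J(O, S) = (-66 + O) + 44 = -22 + O)
J(f, 186) + q(142, -208) = (-22 + 44) + (142² - 173*(-208)) = 22 + (20164 + 35984) = 22 + 56148 = 56170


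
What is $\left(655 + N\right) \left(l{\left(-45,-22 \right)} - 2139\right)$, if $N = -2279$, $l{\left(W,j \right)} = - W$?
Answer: $3400656$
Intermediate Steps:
$\left(655 + N\right) \left(l{\left(-45,-22 \right)} - 2139\right) = \left(655 - 2279\right) \left(\left(-1\right) \left(-45\right) - 2139\right) = - 1624 \left(45 - 2139\right) = \left(-1624\right) \left(-2094\right) = 3400656$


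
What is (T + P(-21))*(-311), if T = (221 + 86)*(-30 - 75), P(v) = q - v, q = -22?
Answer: 10025396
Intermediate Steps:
P(v) = -22 - v
T = -32235 (T = 307*(-105) = -32235)
(T + P(-21))*(-311) = (-32235 + (-22 - 1*(-21)))*(-311) = (-32235 + (-22 + 21))*(-311) = (-32235 - 1)*(-311) = -32236*(-311) = 10025396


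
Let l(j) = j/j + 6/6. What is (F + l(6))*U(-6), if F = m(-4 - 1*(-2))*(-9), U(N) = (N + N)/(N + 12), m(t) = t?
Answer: -40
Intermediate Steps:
l(j) = 2 (l(j) = 1 + 6*(1/6) = 1 + 1 = 2)
U(N) = 2*N/(12 + N) (U(N) = (2*N)/(12 + N) = 2*N/(12 + N))
F = 18 (F = (-4 - 1*(-2))*(-9) = (-4 + 2)*(-9) = -2*(-9) = 18)
(F + l(6))*U(-6) = (18 + 2)*(2*(-6)/(12 - 6)) = 20*(2*(-6)/6) = 20*(2*(-6)*(1/6)) = 20*(-2) = -40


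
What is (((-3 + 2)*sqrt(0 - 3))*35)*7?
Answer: -245*I*sqrt(3) ≈ -424.35*I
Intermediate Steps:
(((-3 + 2)*sqrt(0 - 3))*35)*7 = (-sqrt(-3)*35)*7 = (-I*sqrt(3)*35)*7 = -35*I*sqrt(3)*7 = -245*I*sqrt(3)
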